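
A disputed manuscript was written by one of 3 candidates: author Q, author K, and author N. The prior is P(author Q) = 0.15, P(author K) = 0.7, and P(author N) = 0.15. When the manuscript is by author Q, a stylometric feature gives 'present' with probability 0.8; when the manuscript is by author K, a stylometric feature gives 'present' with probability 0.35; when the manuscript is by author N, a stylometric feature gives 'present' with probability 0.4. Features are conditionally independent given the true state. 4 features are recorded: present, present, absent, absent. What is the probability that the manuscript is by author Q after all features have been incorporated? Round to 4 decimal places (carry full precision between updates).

After 'present': normaliser = 0.8·0.1500 + 0.35·0.7000 + 0.4·0.1500; P(author Q) ≈ 0.2824, P(author K) ≈ 0.5765, P(author N) ≈ 0.1412
After 'present': normaliser = 0.8·0.2824 + 0.35·0.5765 + 0.4·0.1412; P(author Q) ≈ 0.4666, P(author K) ≈ 0.4168, P(author N) ≈ 0.1166
After 'absent': normaliser = 0.2·0.4666 + 0.65·0.4168 + 0.6·0.1166; P(author Q) ≈ 0.2149, P(author K) ≈ 0.6239, P(author N) ≈ 0.1612
After 'absent': normaliser = 0.2·0.2149 + 0.65·0.6239 + 0.6·0.1612; P(author Q) ≈ 0.0788, P(author K) ≈ 0.7438, P(author N) ≈ 0.1774

0.0788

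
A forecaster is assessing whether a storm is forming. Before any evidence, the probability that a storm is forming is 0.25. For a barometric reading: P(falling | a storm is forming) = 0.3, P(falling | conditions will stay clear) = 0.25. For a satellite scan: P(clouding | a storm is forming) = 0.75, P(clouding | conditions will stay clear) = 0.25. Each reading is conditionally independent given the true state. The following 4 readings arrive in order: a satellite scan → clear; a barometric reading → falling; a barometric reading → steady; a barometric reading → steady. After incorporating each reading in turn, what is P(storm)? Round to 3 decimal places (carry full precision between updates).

0.104

After a satellite scan='clear': P(storm) = 0.25·0.2500 / (0.25·0.2500 + 0.75·0.7500) ≈ 0.1000
After a barometric reading='falling': P(storm) = 0.3·0.1000 / (0.3·0.1000 + 0.25·0.9000) ≈ 0.1176
After a barometric reading='steady': P(storm) = 0.7·0.1176 / (0.7·0.1176 + 0.75·0.8824) ≈ 0.1107
After a barometric reading='steady': P(storm) = 0.7·0.1107 / (0.7·0.1107 + 0.75·0.8893) ≈ 0.1041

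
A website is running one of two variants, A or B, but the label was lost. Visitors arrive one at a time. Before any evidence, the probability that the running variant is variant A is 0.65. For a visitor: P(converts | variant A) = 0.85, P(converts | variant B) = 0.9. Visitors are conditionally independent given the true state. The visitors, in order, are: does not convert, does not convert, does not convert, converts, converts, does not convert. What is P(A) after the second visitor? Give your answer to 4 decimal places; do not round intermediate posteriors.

0.8069

After 'does not convert': P(A) = 0.15·0.6500 / (0.15·0.6500 + 0.1·0.3500) ≈ 0.7358
After 'does not convert': P(A) = 0.15·0.7358 / (0.15·0.7358 + 0.1·0.2642) ≈ 0.8069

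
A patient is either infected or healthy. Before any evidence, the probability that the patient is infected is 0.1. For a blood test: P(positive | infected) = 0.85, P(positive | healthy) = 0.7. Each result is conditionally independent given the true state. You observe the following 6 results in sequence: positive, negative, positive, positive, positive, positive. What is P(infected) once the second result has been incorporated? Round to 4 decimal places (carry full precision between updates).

0.0632

After 'positive': P(infected) = 0.85·0.1000 / (0.85·0.1000 + 0.7·0.9000) ≈ 0.1189
After 'negative': P(infected) = 0.15·0.1189 / (0.15·0.1189 + 0.3·0.8811) ≈ 0.0632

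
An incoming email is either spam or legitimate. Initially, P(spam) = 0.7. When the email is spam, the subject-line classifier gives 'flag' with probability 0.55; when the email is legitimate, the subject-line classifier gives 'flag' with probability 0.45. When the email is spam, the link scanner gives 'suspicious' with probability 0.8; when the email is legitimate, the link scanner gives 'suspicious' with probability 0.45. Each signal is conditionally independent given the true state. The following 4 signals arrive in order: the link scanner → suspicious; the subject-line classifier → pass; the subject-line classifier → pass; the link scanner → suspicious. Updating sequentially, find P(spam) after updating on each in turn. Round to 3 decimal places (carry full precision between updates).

0.832

After the link scanner='suspicious': P(spam) = 0.8·0.7000 / (0.8·0.7000 + 0.45·0.3000) ≈ 0.8058
After the subject-line classifier='pass': P(spam) = 0.45·0.8058 / (0.45·0.8058 + 0.55·0.1942) ≈ 0.7724
After the subject-line classifier='pass': P(spam) = 0.45·0.7724 / (0.45·0.7724 + 0.55·0.2276) ≈ 0.7352
After the link scanner='suspicious': P(spam) = 0.8·0.7352 / (0.8·0.7352 + 0.45·0.2648) ≈ 0.8316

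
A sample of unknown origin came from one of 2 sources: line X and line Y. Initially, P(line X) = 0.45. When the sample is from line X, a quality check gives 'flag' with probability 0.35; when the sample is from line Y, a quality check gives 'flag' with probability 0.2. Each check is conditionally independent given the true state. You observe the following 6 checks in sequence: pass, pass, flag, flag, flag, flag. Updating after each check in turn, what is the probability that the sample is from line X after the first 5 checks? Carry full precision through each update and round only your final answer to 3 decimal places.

After 'pass': P(line X) = 0.65·0.4500 / (0.65·0.4500 + 0.8·0.5500) ≈ 0.3993
After 'pass': P(line X) = 0.65·0.3993 / (0.65·0.3993 + 0.8·0.6007) ≈ 0.3507
After 'flag': P(line X) = 0.35·0.3507 / (0.35·0.3507 + 0.2·0.6493) ≈ 0.4859
After 'flag': P(line X) = 0.35·0.4859 / (0.35·0.4859 + 0.2·0.5141) ≈ 0.6232
After 'flag': P(line X) = 0.35·0.6232 / (0.35·0.6232 + 0.2·0.3768) ≈ 0.7432

0.743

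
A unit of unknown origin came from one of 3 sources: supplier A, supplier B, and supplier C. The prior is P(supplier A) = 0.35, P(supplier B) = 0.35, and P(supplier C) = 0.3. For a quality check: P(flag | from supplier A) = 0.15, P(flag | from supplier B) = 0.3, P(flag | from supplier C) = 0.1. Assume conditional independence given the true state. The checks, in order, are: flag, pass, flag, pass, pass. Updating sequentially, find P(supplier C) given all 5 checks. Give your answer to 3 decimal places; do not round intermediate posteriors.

After 'flag': normaliser = 0.15·0.3500 + 0.3·0.3500 + 0.1·0.3000; P(supplier A) ≈ 0.2800, P(supplier B) ≈ 0.5600, P(supplier C) ≈ 0.1600
After 'pass': normaliser = 0.85·0.2800 + 0.7·0.5600 + 0.9·0.1600; P(supplier A) ≈ 0.3075, P(supplier B) ≈ 0.5065, P(supplier C) ≈ 0.1860
After 'flag': normaliser = 0.15·0.3075 + 0.3·0.5065 + 0.1·0.1860; P(supplier A) ≈ 0.2129, P(supplier B) ≈ 0.7013, P(supplier C) ≈ 0.0859
After 'pass': normaliser = 0.85·0.2129 + 0.7·0.7013 + 0.9·0.0859; P(supplier A) ≈ 0.2416, P(supplier B) ≈ 0.6553, P(supplier C) ≈ 0.1032
After 'pass': normaliser = 0.85·0.2416 + 0.7·0.6553 + 0.9·0.1032; P(supplier A) ≈ 0.2713, P(supplier B) ≈ 0.6061, P(supplier C) ≈ 0.1227

0.123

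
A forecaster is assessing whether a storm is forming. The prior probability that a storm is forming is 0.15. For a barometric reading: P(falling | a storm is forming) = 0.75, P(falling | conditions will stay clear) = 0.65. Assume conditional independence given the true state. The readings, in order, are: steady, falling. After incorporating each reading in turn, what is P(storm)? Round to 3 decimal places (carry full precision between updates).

After 'steady': P(storm) = 0.25·0.1500 / (0.25·0.1500 + 0.35·0.8500) ≈ 0.1119
After 'falling': P(storm) = 0.75·0.1119 / (0.75·0.1119 + 0.65·0.8881) ≈ 0.1270

0.127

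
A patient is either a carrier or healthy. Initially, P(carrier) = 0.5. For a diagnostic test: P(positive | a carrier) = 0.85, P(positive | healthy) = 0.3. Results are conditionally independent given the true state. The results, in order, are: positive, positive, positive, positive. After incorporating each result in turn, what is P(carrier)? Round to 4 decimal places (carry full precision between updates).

Each posterior becomes the prior for the next update.
After 'positive': P(carrier) = 0.85·0.5000 / (0.85·0.5000 + 0.3·0.5000) ≈ 0.7391
After 'positive': P(carrier) = 0.85·0.7391 / (0.85·0.7391 + 0.3·0.2609) ≈ 0.8892
After 'positive': P(carrier) = 0.85·0.8892 / (0.85·0.8892 + 0.3·0.1108) ≈ 0.9579
After 'positive': P(carrier) = 0.85·0.9579 / (0.85·0.9579 + 0.3·0.0421) ≈ 0.9847

0.9847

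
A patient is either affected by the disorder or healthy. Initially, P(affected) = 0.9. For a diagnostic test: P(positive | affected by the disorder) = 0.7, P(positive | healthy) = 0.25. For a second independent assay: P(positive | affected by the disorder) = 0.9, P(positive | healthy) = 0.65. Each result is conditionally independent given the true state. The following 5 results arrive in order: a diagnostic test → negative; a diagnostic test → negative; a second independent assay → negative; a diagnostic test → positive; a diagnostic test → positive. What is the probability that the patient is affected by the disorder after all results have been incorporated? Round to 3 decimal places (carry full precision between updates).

0.763

Each posterior becomes the prior for the next update.
After a diagnostic test='negative': P(affected) = 0.3·0.9000 / (0.3·0.9000 + 0.75·0.1000) ≈ 0.7826
After a diagnostic test='negative': P(affected) = 0.3·0.7826 / (0.3·0.7826 + 0.75·0.2174) ≈ 0.5902
After a second independent assay='negative': P(affected) = 0.1·0.5902 / (0.1·0.5902 + 0.35·0.4098) ≈ 0.2915
After a diagnostic test='positive': P(affected) = 0.7·0.2915 / (0.7·0.2915 + 0.25·0.7085) ≈ 0.5353
After a diagnostic test='positive': P(affected) = 0.7·0.5353 / (0.7·0.5353 + 0.25·0.4647) ≈ 0.7633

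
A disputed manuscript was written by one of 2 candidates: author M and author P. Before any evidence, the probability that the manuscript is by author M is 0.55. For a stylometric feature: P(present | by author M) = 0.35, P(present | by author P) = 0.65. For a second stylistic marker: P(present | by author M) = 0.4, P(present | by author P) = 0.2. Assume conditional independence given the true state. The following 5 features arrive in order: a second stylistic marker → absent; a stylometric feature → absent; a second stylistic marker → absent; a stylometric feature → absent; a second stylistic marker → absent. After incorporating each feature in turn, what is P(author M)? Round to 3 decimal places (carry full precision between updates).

Apply Bayes' rule sequentially, carrying P(author M) forward.
After a second stylistic marker='absent': P(author M) = 0.6·0.5500 / (0.6·0.5500 + 0.8·0.4500) ≈ 0.4783
After a stylometric feature='absent': P(author M) = 0.65·0.4783 / (0.65·0.4783 + 0.35·0.5217) ≈ 0.6300
After a second stylistic marker='absent': P(author M) = 0.6·0.6300 / (0.6·0.6300 + 0.8·0.3700) ≈ 0.5608
After a stylometric feature='absent': P(author M) = 0.65·0.5608 / (0.65·0.5608 + 0.35·0.4392) ≈ 0.7034
After a second stylistic marker='absent': P(author M) = 0.6·0.7034 / (0.6·0.7034 + 0.8·0.2966) ≈ 0.6401

0.640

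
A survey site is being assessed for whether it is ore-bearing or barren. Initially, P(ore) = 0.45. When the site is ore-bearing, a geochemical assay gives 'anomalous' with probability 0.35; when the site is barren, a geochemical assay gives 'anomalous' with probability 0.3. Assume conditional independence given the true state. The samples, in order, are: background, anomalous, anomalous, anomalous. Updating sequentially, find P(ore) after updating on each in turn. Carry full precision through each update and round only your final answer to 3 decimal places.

0.547

After 'background': P(ore) = 0.65·0.4500 / (0.65·0.4500 + 0.7·0.5500) ≈ 0.4317
After 'anomalous': P(ore) = 0.35·0.4317 / (0.35·0.4317 + 0.3·0.5683) ≈ 0.4699
After 'anomalous': P(ore) = 0.35·0.4699 / (0.35·0.4699 + 0.3·0.5301) ≈ 0.5084
After 'anomalous': P(ore) = 0.35·0.5084 / (0.35·0.5084 + 0.3·0.4916) ≈ 0.5468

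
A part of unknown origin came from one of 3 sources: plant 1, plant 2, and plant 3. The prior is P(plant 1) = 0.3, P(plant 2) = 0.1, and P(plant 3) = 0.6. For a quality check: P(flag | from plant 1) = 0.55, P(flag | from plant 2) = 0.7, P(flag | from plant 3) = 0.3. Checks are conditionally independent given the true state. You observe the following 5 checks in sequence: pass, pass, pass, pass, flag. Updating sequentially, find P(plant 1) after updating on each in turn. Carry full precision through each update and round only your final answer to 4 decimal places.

After 'pass': normaliser = 0.45·0.3000 + 0.3·0.1000 + 0.7·0.6000; P(plant 1) ≈ 0.2308, P(plant 2) ≈ 0.0513, P(plant 3) ≈ 0.7179
After 'pass': normaliser = 0.45·0.2308 + 0.3·0.0513 + 0.7·0.7179; P(plant 1) ≈ 0.1670, P(plant 2) ≈ 0.0247, P(plant 3) ≈ 0.8082
After 'pass': normaliser = 0.45·0.1670 + 0.3·0.0247 + 0.7·0.8082; P(plant 1) ≈ 0.1159, P(plant 2) ≈ 0.0114, P(plant 3) ≈ 0.8726
After 'pass': normaliser = 0.45·0.1159 + 0.3·0.0114 + 0.7·0.8726; P(plant 1) ≈ 0.0783, P(plant 2) ≈ 0.0052, P(plant 3) ≈ 0.9166
After 'flag': normaliser = 0.55·0.0783 + 0.7·0.0052 + 0.3·0.9166; P(plant 1) ≈ 0.1338, P(plant 2) ≈ 0.0112, P(plant 3) ≈ 0.8549

0.1338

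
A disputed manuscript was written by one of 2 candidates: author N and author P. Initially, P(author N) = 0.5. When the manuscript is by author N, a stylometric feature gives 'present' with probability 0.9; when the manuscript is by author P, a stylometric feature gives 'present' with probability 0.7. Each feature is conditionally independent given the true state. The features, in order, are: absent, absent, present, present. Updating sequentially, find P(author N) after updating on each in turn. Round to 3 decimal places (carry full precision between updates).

0.155

After 'absent': P(author N) = 0.1·0.5000 / (0.1·0.5000 + 0.3·0.5000) ≈ 0.2500
After 'absent': P(author N) = 0.1·0.2500 / (0.1·0.2500 + 0.3·0.7500) ≈ 0.1000
After 'present': P(author N) = 0.9·0.1000 / (0.9·0.1000 + 0.7·0.9000) ≈ 0.1250
After 'present': P(author N) = 0.9·0.1250 / (0.9·0.1250 + 0.7·0.8750) ≈ 0.1552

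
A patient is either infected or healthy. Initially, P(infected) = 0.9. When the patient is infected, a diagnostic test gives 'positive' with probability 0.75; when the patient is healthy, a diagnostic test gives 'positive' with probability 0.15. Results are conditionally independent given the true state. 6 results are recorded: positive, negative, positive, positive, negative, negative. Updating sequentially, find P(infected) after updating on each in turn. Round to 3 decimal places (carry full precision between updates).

0.966

After 'positive': P(infected) = 0.75·0.9000 / (0.75·0.9000 + 0.15·0.1000) ≈ 0.9783
After 'negative': P(infected) = 0.25·0.9783 / (0.25·0.9783 + 0.85·0.0217) ≈ 0.9298
After 'positive': P(infected) = 0.75·0.9298 / (0.75·0.9298 + 0.15·0.0702) ≈ 0.9851
After 'positive': P(infected) = 0.75·0.9851 / (0.75·0.9851 + 0.15·0.0149) ≈ 0.9970
After 'negative': P(infected) = 0.25·0.9970 / (0.25·0.9970 + 0.85·0.0030) ≈ 0.9898
After 'negative': P(infected) = 0.25·0.9898 / (0.25·0.9898 + 0.85·0.0102) ≈ 0.9662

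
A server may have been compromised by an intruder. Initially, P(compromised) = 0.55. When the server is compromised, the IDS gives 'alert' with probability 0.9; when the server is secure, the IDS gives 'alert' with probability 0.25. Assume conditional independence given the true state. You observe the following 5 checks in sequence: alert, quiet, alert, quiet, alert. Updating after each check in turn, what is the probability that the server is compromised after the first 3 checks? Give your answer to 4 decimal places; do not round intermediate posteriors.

After 'alert': P(compromised) = 0.9·0.5500 / (0.9·0.5500 + 0.25·0.4500) ≈ 0.8148
After 'quiet': P(compromised) = 0.1·0.8148 / (0.1·0.8148 + 0.75·0.1852) ≈ 0.3697
After 'alert': P(compromised) = 0.9·0.3697 / (0.9·0.3697 + 0.25·0.6303) ≈ 0.6787

0.6787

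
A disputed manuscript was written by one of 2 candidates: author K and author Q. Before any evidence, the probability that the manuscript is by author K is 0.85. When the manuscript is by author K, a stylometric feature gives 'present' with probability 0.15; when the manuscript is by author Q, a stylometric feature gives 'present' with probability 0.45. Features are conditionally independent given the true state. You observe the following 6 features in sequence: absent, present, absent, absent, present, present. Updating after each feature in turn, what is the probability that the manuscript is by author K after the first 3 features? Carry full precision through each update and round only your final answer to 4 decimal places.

0.8186

After 'absent': P(author K) = 0.85·0.8500 / (0.85·0.8500 + 0.55·0.1500) ≈ 0.8975
After 'present': P(author K) = 0.15·0.8975 / (0.15·0.8975 + 0.45·0.1025) ≈ 0.7448
After 'absent': P(author K) = 0.85·0.7448 / (0.85·0.7448 + 0.55·0.2552) ≈ 0.8186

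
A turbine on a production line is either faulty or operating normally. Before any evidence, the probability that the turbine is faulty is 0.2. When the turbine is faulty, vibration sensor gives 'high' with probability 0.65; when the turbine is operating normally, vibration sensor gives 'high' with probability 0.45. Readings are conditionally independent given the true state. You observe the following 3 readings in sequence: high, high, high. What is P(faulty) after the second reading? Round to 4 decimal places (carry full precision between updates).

0.3428

After 'high': P(faulty) = 0.65·0.2000 / (0.65·0.2000 + 0.45·0.8000) ≈ 0.2653
After 'high': P(faulty) = 0.65·0.2653 / (0.65·0.2653 + 0.45·0.7347) ≈ 0.3428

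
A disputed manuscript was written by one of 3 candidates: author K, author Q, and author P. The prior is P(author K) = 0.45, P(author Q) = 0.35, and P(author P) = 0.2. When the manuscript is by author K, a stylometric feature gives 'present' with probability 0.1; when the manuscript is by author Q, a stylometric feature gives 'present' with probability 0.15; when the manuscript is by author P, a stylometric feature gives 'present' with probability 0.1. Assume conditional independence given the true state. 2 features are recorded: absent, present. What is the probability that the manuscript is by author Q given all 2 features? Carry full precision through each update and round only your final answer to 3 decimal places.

After 'absent': normaliser = 0.9·0.4500 + 0.85·0.3500 + 0.9·0.2000; P(author K) ≈ 0.4589, P(author Q) ≈ 0.3371, P(author P) ≈ 0.2040
After 'present': normaliser = 0.1·0.4589 + 0.15·0.3371 + 0.1·0.2040; P(author K) ≈ 0.3927, P(author Q) ≈ 0.4327, P(author P) ≈ 0.1745

0.433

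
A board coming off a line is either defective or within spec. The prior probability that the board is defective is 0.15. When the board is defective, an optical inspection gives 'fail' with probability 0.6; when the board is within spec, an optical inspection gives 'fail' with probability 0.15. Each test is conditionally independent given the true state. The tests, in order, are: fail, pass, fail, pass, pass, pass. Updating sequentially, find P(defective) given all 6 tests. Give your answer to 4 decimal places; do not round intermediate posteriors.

Each posterior becomes the prior for the next update.
After 'fail': P(defective) = 0.6·0.1500 / (0.6·0.1500 + 0.15·0.8500) ≈ 0.4138
After 'pass': P(defective) = 0.4·0.4138 / (0.4·0.4138 + 0.85·0.5862) ≈ 0.2494
After 'fail': P(defective) = 0.6·0.2494 / (0.6·0.2494 + 0.15·0.7506) ≈ 0.5706
After 'pass': P(defective) = 0.4·0.5706 / (0.4·0.5706 + 0.85·0.4294) ≈ 0.3847
After 'pass': P(defective) = 0.4·0.3847 / (0.4·0.3847 + 0.85·0.6153) ≈ 0.2274
After 'pass': P(defective) = 0.4·0.2274 / (0.4·0.2274 + 0.85·0.7726) ≈ 0.1216

0.1216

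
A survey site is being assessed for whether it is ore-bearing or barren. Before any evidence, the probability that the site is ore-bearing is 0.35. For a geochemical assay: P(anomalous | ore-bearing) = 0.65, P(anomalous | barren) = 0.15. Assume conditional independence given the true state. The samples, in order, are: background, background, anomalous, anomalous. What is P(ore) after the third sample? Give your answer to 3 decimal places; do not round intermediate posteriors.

After 'background': P(ore) = 0.35·0.3500 / (0.35·0.3500 + 0.85·0.6500) ≈ 0.1815
After 'background': P(ore) = 0.35·0.1815 / (0.35·0.1815 + 0.85·0.8185) ≈ 0.0837
After 'anomalous': P(ore) = 0.65·0.0837 / (0.65·0.0837 + 0.15·0.9163) ≈ 0.2835

0.283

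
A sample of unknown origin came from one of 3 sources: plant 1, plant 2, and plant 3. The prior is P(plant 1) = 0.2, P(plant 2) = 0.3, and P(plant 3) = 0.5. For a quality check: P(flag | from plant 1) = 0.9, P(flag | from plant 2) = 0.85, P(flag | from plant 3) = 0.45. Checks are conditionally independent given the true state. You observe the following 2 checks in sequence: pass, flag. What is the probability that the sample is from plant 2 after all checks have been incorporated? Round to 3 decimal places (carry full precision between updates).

After 'pass': normaliser = 0.1·0.2000 + 0.15·0.3000 + 0.55·0.5000; P(plant 1) ≈ 0.0588, P(plant 2) ≈ 0.1324, P(plant 3) ≈ 0.8088
After 'flag': normaliser = 0.9·0.0588 + 0.85·0.1324 + 0.45·0.8088; P(plant 1) ≈ 0.1000, P(plant 2) ≈ 0.2125, P(plant 3) ≈ 0.6875

0.213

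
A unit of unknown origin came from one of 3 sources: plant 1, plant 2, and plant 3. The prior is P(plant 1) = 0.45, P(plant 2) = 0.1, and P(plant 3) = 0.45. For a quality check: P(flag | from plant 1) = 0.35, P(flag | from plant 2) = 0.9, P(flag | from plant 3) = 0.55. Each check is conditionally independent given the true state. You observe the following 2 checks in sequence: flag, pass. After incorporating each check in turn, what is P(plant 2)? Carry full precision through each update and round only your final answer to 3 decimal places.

After 'flag': normaliser = 0.35·0.4500 + 0.9·0.1000 + 0.55·0.4500; P(plant 1) ≈ 0.3182, P(plant 2) ≈ 0.1818, P(plant 3) ≈ 0.5000
After 'pass': normaliser = 0.65·0.3182 + 0.1·0.1818 + 0.45·0.5000; P(plant 1) ≈ 0.4596, P(plant 2) ≈ 0.0404, P(plant 3) ≈ 0.5000

0.040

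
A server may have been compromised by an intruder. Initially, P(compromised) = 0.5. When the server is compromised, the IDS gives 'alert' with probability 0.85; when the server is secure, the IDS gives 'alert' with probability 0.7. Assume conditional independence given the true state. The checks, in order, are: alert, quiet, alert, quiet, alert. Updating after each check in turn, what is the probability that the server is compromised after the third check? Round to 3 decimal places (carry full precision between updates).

0.424

After 'alert': P(compromised) = 0.85·0.5000 / (0.85·0.5000 + 0.7·0.5000) ≈ 0.5484
After 'quiet': P(compromised) = 0.15·0.5484 / (0.15·0.5484 + 0.3·0.4516) ≈ 0.3778
After 'alert': P(compromised) = 0.85·0.3778 / (0.85·0.3778 + 0.7·0.6222) ≈ 0.4244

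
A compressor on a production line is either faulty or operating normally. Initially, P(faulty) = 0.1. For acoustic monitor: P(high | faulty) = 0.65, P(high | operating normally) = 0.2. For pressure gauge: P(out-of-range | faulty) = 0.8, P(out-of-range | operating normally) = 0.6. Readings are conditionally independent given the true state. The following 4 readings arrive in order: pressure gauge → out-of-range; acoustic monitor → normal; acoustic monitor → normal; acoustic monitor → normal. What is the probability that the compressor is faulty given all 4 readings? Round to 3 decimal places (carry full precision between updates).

After pressure gauge='out-of-range': P(faulty) = 0.8·0.1000 / (0.8·0.1000 + 0.6·0.9000) ≈ 0.1290
After acoustic monitor='normal': P(faulty) = 0.35·0.1290 / (0.35·0.1290 + 0.8·0.8710) ≈ 0.0609
After acoustic monitor='normal': P(faulty) = 0.35·0.0609 / (0.35·0.0609 + 0.8·0.9391) ≈ 0.0276
After acoustic monitor='normal': P(faulty) = 0.35·0.0276 / (0.35·0.0276 + 0.8·0.9724) ≈ 0.0123

0.012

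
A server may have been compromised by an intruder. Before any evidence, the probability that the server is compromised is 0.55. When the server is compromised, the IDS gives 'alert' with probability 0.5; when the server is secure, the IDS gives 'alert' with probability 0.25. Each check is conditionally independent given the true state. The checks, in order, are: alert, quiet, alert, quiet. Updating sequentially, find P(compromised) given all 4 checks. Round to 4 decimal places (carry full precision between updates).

0.6848

After 'alert': P(compromised) = 0.5·0.5500 / (0.5·0.5500 + 0.25·0.4500) ≈ 0.7097
After 'quiet': P(compromised) = 0.5·0.7097 / (0.5·0.7097 + 0.75·0.2903) ≈ 0.6197
After 'alert': P(compromised) = 0.5·0.6197 / (0.5·0.6197 + 0.25·0.3803) ≈ 0.7652
After 'quiet': P(compromised) = 0.5·0.7652 / (0.5·0.7652 + 0.75·0.2348) ≈ 0.6848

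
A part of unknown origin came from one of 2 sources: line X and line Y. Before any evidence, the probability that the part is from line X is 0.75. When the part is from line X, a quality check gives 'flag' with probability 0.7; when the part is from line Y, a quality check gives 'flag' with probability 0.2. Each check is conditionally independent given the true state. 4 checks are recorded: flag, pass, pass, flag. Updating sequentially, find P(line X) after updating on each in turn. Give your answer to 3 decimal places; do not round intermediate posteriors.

After 'flag': P(line X) = 0.7·0.7500 / (0.7·0.7500 + 0.2·0.2500) ≈ 0.9130
After 'pass': P(line X) = 0.3·0.9130 / (0.3·0.9130 + 0.8·0.0870) ≈ 0.7975
After 'pass': P(line X) = 0.3·0.7975 / (0.3·0.7975 + 0.8·0.2025) ≈ 0.5962
After 'flag': P(line X) = 0.7·0.5962 / (0.7·0.5962 + 0.2·0.4038) ≈ 0.8379

0.838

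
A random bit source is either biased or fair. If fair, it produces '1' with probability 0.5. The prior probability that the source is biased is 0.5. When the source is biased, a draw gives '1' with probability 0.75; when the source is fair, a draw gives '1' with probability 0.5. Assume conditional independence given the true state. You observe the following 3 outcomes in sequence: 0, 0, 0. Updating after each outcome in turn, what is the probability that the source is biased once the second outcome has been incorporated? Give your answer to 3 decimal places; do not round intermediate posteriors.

After '0': P(biased) = 0.25·0.5000 / (0.25·0.5000 + 0.5·0.5000) ≈ 0.3333
After '0': P(biased) = 0.25·0.3333 / (0.25·0.3333 + 0.5·0.6667) ≈ 0.2000

0.200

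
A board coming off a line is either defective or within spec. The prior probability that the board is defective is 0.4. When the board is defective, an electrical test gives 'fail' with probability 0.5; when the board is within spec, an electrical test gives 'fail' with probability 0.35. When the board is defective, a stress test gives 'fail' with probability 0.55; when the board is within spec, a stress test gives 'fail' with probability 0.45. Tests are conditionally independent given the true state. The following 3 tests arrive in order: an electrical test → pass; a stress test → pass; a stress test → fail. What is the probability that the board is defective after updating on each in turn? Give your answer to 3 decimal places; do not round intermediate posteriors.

After an electrical test='pass': P(defective) = 0.5·0.4000 / (0.5·0.4000 + 0.65·0.6000) ≈ 0.3390
After a stress test='pass': P(defective) = 0.45·0.3390 / (0.45·0.3390 + 0.55·0.6610) ≈ 0.2956
After a stress test='fail': P(defective) = 0.55·0.2956 / (0.55·0.2956 + 0.45·0.7044) ≈ 0.3390

0.339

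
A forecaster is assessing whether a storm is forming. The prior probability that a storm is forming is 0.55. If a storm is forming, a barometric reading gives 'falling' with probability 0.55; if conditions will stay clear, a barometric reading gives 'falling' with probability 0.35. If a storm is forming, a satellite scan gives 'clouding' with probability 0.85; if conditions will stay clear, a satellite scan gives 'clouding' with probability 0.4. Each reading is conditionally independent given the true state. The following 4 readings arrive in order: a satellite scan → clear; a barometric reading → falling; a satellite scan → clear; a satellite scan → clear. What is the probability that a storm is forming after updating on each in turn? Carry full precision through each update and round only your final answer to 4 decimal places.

0.0291

After a satellite scan='clear': P(storm) = 0.15·0.5500 / (0.15·0.5500 + 0.6·0.4500) ≈ 0.2340
After a barometric reading='falling': P(storm) = 0.55·0.2340 / (0.55·0.2340 + 0.35·0.7660) ≈ 0.3244
After a satellite scan='clear': P(storm) = 0.15·0.3244 / (0.15·0.3244 + 0.6·0.6756) ≈ 0.1072
After a satellite scan='clear': P(storm) = 0.15·0.1072 / (0.15·0.1072 + 0.6·0.8928) ≈ 0.0291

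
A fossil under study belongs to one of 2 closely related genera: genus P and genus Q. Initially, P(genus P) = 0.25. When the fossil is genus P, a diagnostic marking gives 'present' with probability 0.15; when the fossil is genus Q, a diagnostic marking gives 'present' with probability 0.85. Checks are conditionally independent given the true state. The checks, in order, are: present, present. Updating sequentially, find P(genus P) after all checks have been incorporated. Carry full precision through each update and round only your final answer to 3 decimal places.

After 'present': P(genus P) = 0.15·0.2500 / (0.15·0.2500 + 0.85·0.7500) ≈ 0.0556
After 'present': P(genus P) = 0.15·0.0556 / (0.15·0.0556 + 0.85·0.9444) ≈ 0.0103

0.010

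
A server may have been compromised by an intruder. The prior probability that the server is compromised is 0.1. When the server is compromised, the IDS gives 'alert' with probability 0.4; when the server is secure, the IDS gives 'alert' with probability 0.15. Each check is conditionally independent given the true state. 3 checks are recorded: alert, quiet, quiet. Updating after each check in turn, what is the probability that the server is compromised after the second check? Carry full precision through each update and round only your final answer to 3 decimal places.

Apply Bayes' rule sequentially, carrying P(compromised) forward.
After 'alert': P(compromised) = 0.4·0.1000 / (0.4·0.1000 + 0.15·0.9000) ≈ 0.2286
After 'quiet': P(compromised) = 0.6·0.2286 / (0.6·0.2286 + 0.85·0.7714) ≈ 0.1730

0.173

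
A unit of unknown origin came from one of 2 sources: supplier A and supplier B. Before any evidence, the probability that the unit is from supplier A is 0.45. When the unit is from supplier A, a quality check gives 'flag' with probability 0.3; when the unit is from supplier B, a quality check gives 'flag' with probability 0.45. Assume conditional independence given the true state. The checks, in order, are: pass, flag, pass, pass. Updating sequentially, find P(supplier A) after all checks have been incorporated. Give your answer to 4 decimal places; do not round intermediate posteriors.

Each posterior becomes the prior for the next update.
After 'pass': P(supplier A) = 0.7·0.4500 / (0.7·0.4500 + 0.55·0.5500) ≈ 0.5101
After 'flag': P(supplier A) = 0.3·0.5101 / (0.3·0.5101 + 0.45·0.4899) ≈ 0.4098
After 'pass': P(supplier A) = 0.7·0.4098 / (0.7·0.4098 + 0.55·0.5902) ≈ 0.4691
After 'pass': P(supplier A) = 0.7·0.4691 / (0.7·0.4691 + 0.55·0.5309) ≈ 0.5293

0.5293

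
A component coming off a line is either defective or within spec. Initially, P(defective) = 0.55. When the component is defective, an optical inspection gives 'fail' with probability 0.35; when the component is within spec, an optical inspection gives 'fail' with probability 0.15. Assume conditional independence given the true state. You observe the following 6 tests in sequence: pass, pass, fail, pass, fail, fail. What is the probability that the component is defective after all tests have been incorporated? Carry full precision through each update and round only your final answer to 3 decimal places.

Each posterior becomes the prior for the next update.
After 'pass': P(defective) = 0.65·0.5500 / (0.65·0.5500 + 0.85·0.4500) ≈ 0.4831
After 'pass': P(defective) = 0.65·0.4831 / (0.65·0.4831 + 0.85·0.5169) ≈ 0.4168
After 'fail': P(defective) = 0.35·0.4168 / (0.35·0.4168 + 0.15·0.5832) ≈ 0.6251
After 'pass': P(defective) = 0.65·0.6251 / (0.65·0.6251 + 0.85·0.3749) ≈ 0.5605
After 'fail': P(defective) = 0.35·0.5605 / (0.35·0.5605 + 0.15·0.4395) ≈ 0.7485
After 'fail': P(defective) = 0.35·0.7485 / (0.35·0.7485 + 0.15·0.2515) ≈ 0.8741

0.874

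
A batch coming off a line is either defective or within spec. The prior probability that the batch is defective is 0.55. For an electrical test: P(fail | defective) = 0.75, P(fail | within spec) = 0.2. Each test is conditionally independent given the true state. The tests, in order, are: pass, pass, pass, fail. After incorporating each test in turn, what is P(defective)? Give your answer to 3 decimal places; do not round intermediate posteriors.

After 'pass': P(defective) = 0.25·0.5500 / (0.25·0.5500 + 0.8·0.4500) ≈ 0.2764
After 'pass': P(defective) = 0.25·0.2764 / (0.25·0.2764 + 0.8·0.7236) ≈ 0.1066
After 'pass': P(defective) = 0.25·0.1066 / (0.25·0.1066 + 0.8·0.8934) ≈ 0.0360
After 'fail': P(defective) = 0.75·0.0360 / (0.75·0.0360 + 0.2·0.9640) ≈ 0.1227

0.123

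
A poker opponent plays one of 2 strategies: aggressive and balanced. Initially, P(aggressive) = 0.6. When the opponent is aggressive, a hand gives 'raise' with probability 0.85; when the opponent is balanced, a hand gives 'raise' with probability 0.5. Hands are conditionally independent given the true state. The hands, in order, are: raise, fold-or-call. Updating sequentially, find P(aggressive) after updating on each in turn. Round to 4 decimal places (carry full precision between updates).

0.4334

After 'raise': P(aggressive) = 0.85·0.6000 / (0.85·0.6000 + 0.5·0.4000) ≈ 0.7183
After 'fold-or-call': P(aggressive) = 0.15·0.7183 / (0.15·0.7183 + 0.5·0.2817) ≈ 0.4334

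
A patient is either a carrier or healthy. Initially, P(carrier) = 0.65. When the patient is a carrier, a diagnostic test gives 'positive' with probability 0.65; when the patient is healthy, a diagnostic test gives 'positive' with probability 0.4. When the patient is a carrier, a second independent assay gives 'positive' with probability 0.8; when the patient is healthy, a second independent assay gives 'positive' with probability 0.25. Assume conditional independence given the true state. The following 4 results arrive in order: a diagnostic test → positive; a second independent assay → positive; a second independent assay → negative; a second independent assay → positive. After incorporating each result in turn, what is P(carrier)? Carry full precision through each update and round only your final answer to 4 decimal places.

0.8918

After a diagnostic test='positive': P(carrier) = 0.65·0.6500 / (0.65·0.6500 + 0.4·0.3500) ≈ 0.7511
After a second independent assay='positive': P(carrier) = 0.8·0.7511 / (0.8·0.7511 + 0.25·0.2489) ≈ 0.9062
After a second independent assay='negative': P(carrier) = 0.2·0.9062 / (0.2·0.9062 + 0.75·0.0938) ≈ 0.7203
After a second independent assay='positive': P(carrier) = 0.8·0.7203 / (0.8·0.7203 + 0.25·0.2797) ≈ 0.8918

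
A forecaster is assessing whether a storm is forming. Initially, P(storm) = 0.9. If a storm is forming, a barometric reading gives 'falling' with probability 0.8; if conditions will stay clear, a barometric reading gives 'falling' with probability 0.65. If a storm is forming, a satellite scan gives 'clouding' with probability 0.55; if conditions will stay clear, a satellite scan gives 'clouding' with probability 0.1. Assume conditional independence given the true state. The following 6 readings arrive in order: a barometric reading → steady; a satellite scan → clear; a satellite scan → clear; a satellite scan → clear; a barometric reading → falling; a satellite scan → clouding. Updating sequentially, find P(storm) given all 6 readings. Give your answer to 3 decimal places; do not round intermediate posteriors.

0.813

After a barometric reading='steady': P(storm) = 0.2·0.9000 / (0.2·0.9000 + 0.35·0.1000) ≈ 0.8372
After a satellite scan='clear': P(storm) = 0.45·0.8372 / (0.45·0.8372 + 0.9·0.1628) ≈ 0.7200
After a satellite scan='clear': P(storm) = 0.45·0.7200 / (0.45·0.7200 + 0.9·0.2800) ≈ 0.5625
After a satellite scan='clear': P(storm) = 0.45·0.5625 / (0.45·0.5625 + 0.9·0.4375) ≈ 0.3913
After a barometric reading='falling': P(storm) = 0.8·0.3913 / (0.8·0.3913 + 0.65·0.6087) ≈ 0.4417
After a satellite scan='clouding': P(storm) = 0.55·0.4417 / (0.55·0.4417 + 0.1·0.5583) ≈ 0.8131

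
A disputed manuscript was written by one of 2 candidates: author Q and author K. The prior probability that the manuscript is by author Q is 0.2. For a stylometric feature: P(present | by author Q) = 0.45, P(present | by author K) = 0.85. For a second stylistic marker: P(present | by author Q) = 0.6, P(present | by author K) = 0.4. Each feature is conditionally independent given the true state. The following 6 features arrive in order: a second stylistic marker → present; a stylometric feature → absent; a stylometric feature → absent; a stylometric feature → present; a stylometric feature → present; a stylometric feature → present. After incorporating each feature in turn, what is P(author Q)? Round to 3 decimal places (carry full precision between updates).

0.428

After a second stylistic marker='present': P(author Q) = 0.6·0.2000 / (0.6·0.2000 + 0.4·0.8000) ≈ 0.2727
After a stylometric feature='absent': P(author Q) = 0.55·0.2727 / (0.55·0.2727 + 0.15·0.7273) ≈ 0.5789
After a stylometric feature='absent': P(author Q) = 0.55·0.5789 / (0.55·0.5789 + 0.15·0.4211) ≈ 0.8345
After a stylometric feature='present': P(author Q) = 0.45·0.8345 / (0.45·0.8345 + 0.85·0.1655) ≈ 0.7275
After a stylometric feature='present': P(author Q) = 0.45·0.7275 / (0.45·0.7275 + 0.85·0.2725) ≈ 0.5856
After a stylometric feature='present': P(author Q) = 0.45·0.5856 / (0.45·0.5856 + 0.85·0.4144) ≈ 0.4279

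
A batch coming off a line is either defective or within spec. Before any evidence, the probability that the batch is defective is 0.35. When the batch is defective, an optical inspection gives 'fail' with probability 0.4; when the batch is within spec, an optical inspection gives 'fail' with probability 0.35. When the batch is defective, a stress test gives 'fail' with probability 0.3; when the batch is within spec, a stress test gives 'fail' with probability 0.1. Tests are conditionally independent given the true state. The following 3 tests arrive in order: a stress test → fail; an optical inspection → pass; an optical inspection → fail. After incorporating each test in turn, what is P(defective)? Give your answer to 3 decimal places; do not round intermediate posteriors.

After a stress test='fail': P(defective) = 0.3·0.3500 / (0.3·0.3500 + 0.1·0.6500) ≈ 0.6176
After an optical inspection='pass': P(defective) = 0.6·0.6176 / (0.6·0.6176 + 0.65·0.3824) ≈ 0.5986
After an optical inspection='fail': P(defective) = 0.4·0.5986 / (0.4·0.5986 + 0.35·0.4014) ≈ 0.6302

0.630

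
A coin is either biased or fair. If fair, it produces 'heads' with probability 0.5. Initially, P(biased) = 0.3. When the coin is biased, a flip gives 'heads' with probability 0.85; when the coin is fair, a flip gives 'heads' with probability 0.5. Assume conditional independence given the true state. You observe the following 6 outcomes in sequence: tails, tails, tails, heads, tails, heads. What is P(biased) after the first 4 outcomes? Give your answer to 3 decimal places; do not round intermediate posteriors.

0.019

After 'tails': P(biased) = 0.15·0.3000 / (0.15·0.3000 + 0.5·0.7000) ≈ 0.1139
After 'tails': P(biased) = 0.15·0.1139 / (0.15·0.1139 + 0.5·0.8861) ≈ 0.0371
After 'tails': P(biased) = 0.15·0.0371 / (0.15·0.0371 + 0.5·0.9629) ≈ 0.0114
After 'heads': P(biased) = 0.85·0.0114 / (0.85·0.0114 + 0.5·0.9886) ≈ 0.0193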